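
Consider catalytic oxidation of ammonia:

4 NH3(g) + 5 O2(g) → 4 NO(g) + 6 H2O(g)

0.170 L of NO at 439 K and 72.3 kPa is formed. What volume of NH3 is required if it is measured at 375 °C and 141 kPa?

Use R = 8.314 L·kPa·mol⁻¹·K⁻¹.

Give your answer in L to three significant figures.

0.129 L

n(NO) = PV/RT = (72.3 × 0.170) / (8.314 × 439) = 0.003368 mol
n(NH3) = (4/4) × 0.003368 = 0.003368 mol
V = nRT/P = 0.003368 × 8.314 × 648.15 / 141 = 0.1287 L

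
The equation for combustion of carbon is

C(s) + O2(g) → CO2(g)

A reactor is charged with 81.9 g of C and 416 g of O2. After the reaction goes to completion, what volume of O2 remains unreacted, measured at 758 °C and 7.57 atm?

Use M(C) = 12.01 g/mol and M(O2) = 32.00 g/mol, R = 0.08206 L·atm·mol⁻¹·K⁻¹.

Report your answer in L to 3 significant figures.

69.1 L

n(C) = 81.9 / 12.01 = 6.819 mol
n(O2) = 416 / 32.00 = 13.00 mol
For 6.819 mol C, stoichiometry requires (1/1) × 6.819 = 6.819 mol O2; 13.00 mol is available, so C is limiting.
n(O2) consumed = (1/1) × 6.819 = 6.819 mol; remaining = 13.00 − 6.819 = 6.181 mol
V(O2) = nRT/P = 6.181 × 0.08206 × 1031.15 / 7.57 = 69.09 L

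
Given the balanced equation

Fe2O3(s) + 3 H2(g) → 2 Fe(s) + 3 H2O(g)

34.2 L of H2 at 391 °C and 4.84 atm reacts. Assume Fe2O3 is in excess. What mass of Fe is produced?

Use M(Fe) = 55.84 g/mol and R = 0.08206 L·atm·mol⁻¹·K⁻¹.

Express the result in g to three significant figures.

n(H2) = PV/RT = (4.84 × 34.2) / (0.08206 × 664.15) = 3.037 mol
n(Fe) = (2/3) × 3.037 = 2.025 mol
m(Fe) = 2.025 × 55.84 = 113.1 g

113 g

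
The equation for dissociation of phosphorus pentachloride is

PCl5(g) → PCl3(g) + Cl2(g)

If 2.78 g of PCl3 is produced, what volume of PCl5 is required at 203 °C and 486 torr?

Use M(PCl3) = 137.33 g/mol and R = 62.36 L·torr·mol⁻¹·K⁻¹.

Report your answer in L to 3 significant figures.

n(PCl3) = 2.780 / 137.33 = 0.02024 mol
n(PCl5) = (1/1) × 0.02024 = 0.02024 mol
V = nRT/P = 0.02024 × 62.36 × 476.15 / 486 = 1.237 L

1.24 L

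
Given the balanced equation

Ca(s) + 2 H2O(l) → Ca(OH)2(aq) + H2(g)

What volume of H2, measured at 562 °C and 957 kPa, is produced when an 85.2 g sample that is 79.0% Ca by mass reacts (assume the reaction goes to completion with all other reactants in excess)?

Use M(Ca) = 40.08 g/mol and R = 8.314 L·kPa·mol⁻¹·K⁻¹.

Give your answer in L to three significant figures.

12.2 L

mass of Ca = 85.2 × 79.0/100 = 67.31 g
n(Ca) = 67.31 / 40.08 = 1.679 mol
n(H2) = (1/1) × 1.679 = 1.679 mol
V = nRT/P = 1.679 × 8.314 × 835.15 / 957 = 12.18 L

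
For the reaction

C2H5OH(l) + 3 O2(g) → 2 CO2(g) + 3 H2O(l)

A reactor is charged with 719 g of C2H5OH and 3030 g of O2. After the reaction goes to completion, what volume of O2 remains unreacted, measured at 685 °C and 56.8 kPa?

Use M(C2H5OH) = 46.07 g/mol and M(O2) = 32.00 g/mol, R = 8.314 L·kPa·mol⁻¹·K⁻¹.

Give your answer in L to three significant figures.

n(C2H5OH) = 719 / 46.07 = 15.61 mol
n(O2) = 3030 / 32.00 = 94.69 mol
For 15.61 mol C2H5OH, stoichiometry requires (3/1) × 15.61 = 46.83 mol O2; 94.69 mol is available, so C2H5OH is limiting.
n(O2) consumed = (3/1) × 15.61 = 46.83 mol; remaining = 94.69 − 46.83 = 47.86 mol
V(O2) = nRT/P = 47.86 × 8.314 × 958.15 / 56.8 = 6712 L

6710 L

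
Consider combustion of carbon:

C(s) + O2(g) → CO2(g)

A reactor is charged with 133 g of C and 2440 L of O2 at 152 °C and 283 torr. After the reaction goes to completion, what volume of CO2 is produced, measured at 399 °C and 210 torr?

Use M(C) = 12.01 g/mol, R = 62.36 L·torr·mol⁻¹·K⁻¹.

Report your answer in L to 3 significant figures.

2210 L

n(C) = 133 / 12.01 = 11.07 mol
n(O2) = PV/RT = (283 × 2440) / (62.36 × 425.15) = 26.05 mol
For 11.07 mol C, stoichiometry requires (1/1) × 11.07 = 11.07 mol O2; 26.05 mol is available, so C is limiting.
n(CO2) = (1/1) × 11.07 = 11.07 mol
V(CO2) = nRT/P = 11.07 × 62.36 × 672.15 / 210 = 2210 L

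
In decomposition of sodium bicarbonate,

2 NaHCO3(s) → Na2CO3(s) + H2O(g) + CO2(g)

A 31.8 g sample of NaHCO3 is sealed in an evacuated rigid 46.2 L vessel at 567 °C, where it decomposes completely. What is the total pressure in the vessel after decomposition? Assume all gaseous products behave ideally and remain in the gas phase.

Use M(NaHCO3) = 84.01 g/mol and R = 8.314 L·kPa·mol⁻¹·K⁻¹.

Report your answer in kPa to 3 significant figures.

n(NaHCO3) = 31.8 / 84.01 = 0.3785 mol
n(gas produced) = (2/2) × 0.3785 = 0.3785 mol
P = nRT/V = 0.3785 × 8.314 × 840.15 / 46.2 = 57.23 kPa

57.2 kPa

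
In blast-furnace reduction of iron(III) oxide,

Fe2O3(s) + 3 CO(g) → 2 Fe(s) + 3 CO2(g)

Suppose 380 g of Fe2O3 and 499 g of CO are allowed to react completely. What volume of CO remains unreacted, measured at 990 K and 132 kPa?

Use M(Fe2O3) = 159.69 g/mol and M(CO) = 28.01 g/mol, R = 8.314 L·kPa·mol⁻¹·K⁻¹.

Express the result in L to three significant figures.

n(Fe2O3) = 380 / 159.69 = 2.380 mol
n(CO) = 499 / 28.01 = 17.82 mol
For 2.380 mol Fe2O3, stoichiometry requires (3/1) × 2.380 = 7.140 mol CO; 17.82 mol is available, so Fe2O3 is limiting.
n(CO) consumed = (3/1) × 2.380 = 7.140 mol; remaining = 17.82 − 7.140 = 10.68 mol
V(CO) = nRT/P = 10.68 × 8.314 × 990 / 132 = 666.0 L

666 L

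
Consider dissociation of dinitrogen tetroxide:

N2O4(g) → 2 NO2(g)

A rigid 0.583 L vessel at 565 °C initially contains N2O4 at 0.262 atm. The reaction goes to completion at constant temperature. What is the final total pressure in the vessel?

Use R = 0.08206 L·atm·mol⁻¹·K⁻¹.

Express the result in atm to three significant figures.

0.524 atm

At constant T and V, P ∝ n(gas): 1 mol gas → 2 mol gas.
P_final = (2/1) × 0.262 = 0.5240 atm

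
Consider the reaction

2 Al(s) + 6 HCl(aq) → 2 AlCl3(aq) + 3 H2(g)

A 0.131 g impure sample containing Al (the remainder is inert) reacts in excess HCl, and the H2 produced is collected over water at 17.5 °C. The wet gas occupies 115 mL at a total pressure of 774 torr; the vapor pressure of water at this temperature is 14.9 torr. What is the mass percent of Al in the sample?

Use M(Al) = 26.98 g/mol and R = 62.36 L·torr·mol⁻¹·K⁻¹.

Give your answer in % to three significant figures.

66.1 %

P(H2) = 774 − 14.9 = 759.1 torr
n(H2) = PV/RT = (759.1 × 0.1150) / (62.36 × 290.65) = 0.004816 mol
n(Al) = (2/3) × 0.004816 = 0.003211 mol
m(Al) = 0.003211 × 26.98 = 0.08663 g
%Al = 0.08663 / 0.131 × 100 = 66.13%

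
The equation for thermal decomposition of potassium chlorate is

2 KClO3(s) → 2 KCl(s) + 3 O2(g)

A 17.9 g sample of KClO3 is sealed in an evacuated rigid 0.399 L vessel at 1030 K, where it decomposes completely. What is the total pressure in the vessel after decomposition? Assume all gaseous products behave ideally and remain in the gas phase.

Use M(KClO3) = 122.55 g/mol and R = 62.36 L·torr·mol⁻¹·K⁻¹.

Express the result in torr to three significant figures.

35300 torr

n(KClO3) = 17.9 / 122.55 = 0.1461 mol
n(gas produced) = (3/2) × 0.1461 = 0.2192 mol
P = nRT/V = 0.2192 × 62.36 × 1030 / 0.399 = 35290 torr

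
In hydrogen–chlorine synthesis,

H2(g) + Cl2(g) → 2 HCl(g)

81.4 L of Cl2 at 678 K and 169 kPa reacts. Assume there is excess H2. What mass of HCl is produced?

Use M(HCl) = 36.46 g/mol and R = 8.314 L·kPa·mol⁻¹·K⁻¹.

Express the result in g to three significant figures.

n(Cl2) = PV/RT = (169 × 81.4) / (8.314 × 678) = 2.440 mol
n(HCl) = (2/1) × 2.440 = 4.880 mol
m(HCl) = 4.880 × 36.46 = 177.9 g

178 g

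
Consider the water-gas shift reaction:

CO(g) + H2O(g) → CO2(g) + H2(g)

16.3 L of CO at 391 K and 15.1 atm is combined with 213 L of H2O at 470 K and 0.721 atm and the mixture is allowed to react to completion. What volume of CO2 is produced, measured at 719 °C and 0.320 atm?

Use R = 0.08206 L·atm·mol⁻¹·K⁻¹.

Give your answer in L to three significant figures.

n(CO) = PV/RT = (15.1 × 16.3) / (0.08206 × 391) = 7.671 mol
n(H2O) = PV/RT = (0.721 × 213) / (0.08206 × 470) = 3.982 mol
For 7.671 mol CO, stoichiometry requires (1/1) × 7.671 = 7.671 mol H2O; 3.982 mol is available, so H2O is limiting.
n(CO2) = (1/1) × 3.982 = 3.982 mol
V(CO2) = nRT/P = 3.982 × 0.08206 × 992.15 / 0.320 = 1013 L

1010 L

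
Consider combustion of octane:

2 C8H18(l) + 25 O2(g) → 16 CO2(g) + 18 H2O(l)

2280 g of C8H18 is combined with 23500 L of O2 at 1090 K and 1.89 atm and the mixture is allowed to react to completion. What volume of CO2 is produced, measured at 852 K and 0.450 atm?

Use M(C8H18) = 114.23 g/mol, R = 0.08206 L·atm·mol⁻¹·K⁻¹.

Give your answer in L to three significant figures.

24800 L

n(C8H18) = 2280 / 114.23 = 19.96 mol
n(O2) = PV/RT = (1.89 × 23500) / (0.08206 × 1090) = 496.6 mol
For 19.96 mol C8H18, stoichiometry requires (25/2) × 19.96 = 249.5 mol O2; 496.6 mol is available, so C8H18 is limiting.
n(CO2) = (16/2) × 19.96 = 159.7 mol
V(CO2) = nRT/P = 159.7 × 0.08206 × 852 / 0.450 = 24810 L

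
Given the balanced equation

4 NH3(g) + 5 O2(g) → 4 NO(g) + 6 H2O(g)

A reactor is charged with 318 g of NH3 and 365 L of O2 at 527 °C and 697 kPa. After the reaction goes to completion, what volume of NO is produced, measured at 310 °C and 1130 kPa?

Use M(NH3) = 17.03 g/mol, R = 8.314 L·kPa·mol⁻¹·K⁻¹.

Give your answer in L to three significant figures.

n(NH3) = 318 / 17.03 = 18.67 mol
n(O2) = PV/RT = (697 × 365) / (8.314 × 800.15) = 38.24 mol
For 18.67 mol NH3, stoichiometry requires (5/4) × 18.67 = 23.34 mol O2; 38.24 mol is available, so NH3 is limiting.
n(NO) = (4/4) × 18.67 = 18.67 mol
V(NO) = nRT/P = 18.67 × 8.314 × 583.15 / 1130 = 80.10 L

80.1 L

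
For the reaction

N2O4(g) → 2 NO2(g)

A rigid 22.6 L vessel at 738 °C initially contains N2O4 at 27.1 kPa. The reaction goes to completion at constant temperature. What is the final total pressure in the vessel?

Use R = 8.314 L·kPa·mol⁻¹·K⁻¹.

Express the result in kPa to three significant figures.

Rigid vessel, constant T ⇒ P scales with total gas moles (1 → 2).
P_final = (2/1) × 27.1 = 54.20 kPa

54.2 kPa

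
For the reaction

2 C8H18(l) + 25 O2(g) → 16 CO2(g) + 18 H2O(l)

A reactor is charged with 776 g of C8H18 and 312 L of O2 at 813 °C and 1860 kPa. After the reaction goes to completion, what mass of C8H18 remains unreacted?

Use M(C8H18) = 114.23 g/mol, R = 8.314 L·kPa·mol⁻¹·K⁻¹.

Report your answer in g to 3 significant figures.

n(C8H18) = 776 / 114.23 = 6.793 mol
n(O2) = PV/RT = (1860 × 312) / (8.314 × 1086.15) = 64.26 mol
For 6.793 mol C8H18, stoichiometry requires (25/2) × 6.793 = 84.91 mol O2; 64.26 mol is available, so O2 is limiting.
n(C8H18) consumed = (2/25) × 64.26 = 5.141 mol; remaining = 6.793 − 5.141 = 1.652 mol
m(C8H18) = 1.652 × 114.23 = 188.7 g

189 g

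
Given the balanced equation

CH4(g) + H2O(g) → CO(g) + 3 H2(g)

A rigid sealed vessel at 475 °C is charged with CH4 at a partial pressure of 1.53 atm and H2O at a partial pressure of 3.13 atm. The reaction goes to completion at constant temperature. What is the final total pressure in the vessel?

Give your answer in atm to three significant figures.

7.72 atm

With V and T fixed, P_i ∝ n_i, so the mole ratios apply directly to partial pressures at 475 °C.
P(H2O) required for 1.53 atm of CH4 = (1/1) × 1.53 = 1.530 atm; available 3.13 atm, so CH4 is limiting.
P(H2O) remaining = 3.13 − (1/1) × 1.53 = 1.600 atm
P(gaseous products) = (1+3)/1 × 1.53 = 6.120 atm
P_total at 475 °C = 1.600 + 6.120 = 7.720 atm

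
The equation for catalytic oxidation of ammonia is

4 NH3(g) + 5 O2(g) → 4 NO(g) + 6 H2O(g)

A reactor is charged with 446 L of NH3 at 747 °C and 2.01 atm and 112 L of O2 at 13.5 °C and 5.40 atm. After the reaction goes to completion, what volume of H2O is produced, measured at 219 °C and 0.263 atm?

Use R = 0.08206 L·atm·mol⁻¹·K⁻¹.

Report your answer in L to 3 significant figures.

n(NH3) = PV/RT = (2.01 × 446) / (0.08206 × 1020.15) = 10.71 mol
n(O2) = PV/RT = (5.40 × 112) / (0.08206 × 286.65) = 25.71 mol
For 10.71 mol NH3, stoichiometry requires (5/4) × 10.71 = 13.39 mol O2; 25.71 mol is available, so NH3 is limiting.
n(H2O) = (6/4) × 10.71 = 16.07 mol
V(H2O) = nRT/P = 16.07 × 0.08206 × 492.15 / 0.263 = 2468 L

2470 L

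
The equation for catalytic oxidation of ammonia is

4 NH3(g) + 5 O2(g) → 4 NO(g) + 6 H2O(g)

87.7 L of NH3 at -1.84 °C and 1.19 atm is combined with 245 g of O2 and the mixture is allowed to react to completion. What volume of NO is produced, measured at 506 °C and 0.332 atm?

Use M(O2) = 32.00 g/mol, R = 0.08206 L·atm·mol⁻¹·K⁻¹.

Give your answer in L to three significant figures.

903 L

n(NH3) = PV/RT = (1.19 × 87.7) / (0.08206 × 271.31) = 4.688 mol
n(O2) = 245 / 32.00 = 7.656 mol
For 4.688 mol NH3, stoichiometry requires (5/4) × 4.688 = 5.860 mol O2; 7.656 mol is available, so NH3 is limiting.
n(NO) = (4/4) × 4.688 = 4.688 mol
V(NO) = nRT/P = 4.688 × 0.08206 × 779.15 / 0.332 = 902.8 L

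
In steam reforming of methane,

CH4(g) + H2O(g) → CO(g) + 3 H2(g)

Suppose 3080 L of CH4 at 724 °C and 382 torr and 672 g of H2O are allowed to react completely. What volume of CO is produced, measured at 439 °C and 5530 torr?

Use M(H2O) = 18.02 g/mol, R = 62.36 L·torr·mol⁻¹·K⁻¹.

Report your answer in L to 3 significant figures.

n(CH4) = PV/RT = (382 × 3080) / (62.36 × 997.15) = 18.92 mol
n(H2O) = 672 / 18.02 = 37.29 mol
For 18.92 mol CH4, stoichiometry requires (1/1) × 18.92 = 18.92 mol H2O; 37.29 mol is available, so CH4 is limiting.
n(CO) = (1/1) × 18.92 = 18.92 mol
V(CO) = nRT/P = 18.92 × 62.36 × 712.15 / 5530 = 151.9 L

152 L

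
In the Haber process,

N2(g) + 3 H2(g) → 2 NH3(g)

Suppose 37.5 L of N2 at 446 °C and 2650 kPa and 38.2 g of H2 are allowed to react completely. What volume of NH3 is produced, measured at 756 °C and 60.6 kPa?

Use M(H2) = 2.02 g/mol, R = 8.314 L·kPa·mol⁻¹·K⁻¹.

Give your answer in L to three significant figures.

n(N2) = PV/RT = (2650 × 37.5) / (8.314 × 719.15) = 16.62 mol
n(H2) = 38.2 / 2.02 = 18.91 mol
For 16.62 mol N2, stoichiometry requires (3/1) × 16.62 = 49.86 mol H2; 18.91 mol is available, so H2 is limiting.
n(NH3) = (2/3) × 18.91 = 12.61 mol
V(NH3) = nRT/P = 12.61 × 8.314 × 1029.15 / 60.6 = 1780 L

1780 L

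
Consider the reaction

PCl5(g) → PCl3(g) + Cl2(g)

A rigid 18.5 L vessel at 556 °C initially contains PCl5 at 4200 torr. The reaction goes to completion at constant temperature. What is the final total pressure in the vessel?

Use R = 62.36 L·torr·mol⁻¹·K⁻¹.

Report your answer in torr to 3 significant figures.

8400 torr

Rigid vessel, constant T ⇒ P scales with total gas moles (1 → 2).
P_final = (2/1) × 4200 = 8400 torr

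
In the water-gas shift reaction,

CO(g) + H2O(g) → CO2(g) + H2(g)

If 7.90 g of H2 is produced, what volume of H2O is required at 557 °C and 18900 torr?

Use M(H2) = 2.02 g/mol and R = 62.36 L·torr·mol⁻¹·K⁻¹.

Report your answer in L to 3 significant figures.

10.7 L

n(H2) = 7.900 / 2.02 = 3.911 mol
n(H2O) = (1/1) × 3.911 = 3.911 mol
V = nRT/P = 3.911 × 62.36 × 830.15 / 18900 = 10.71 L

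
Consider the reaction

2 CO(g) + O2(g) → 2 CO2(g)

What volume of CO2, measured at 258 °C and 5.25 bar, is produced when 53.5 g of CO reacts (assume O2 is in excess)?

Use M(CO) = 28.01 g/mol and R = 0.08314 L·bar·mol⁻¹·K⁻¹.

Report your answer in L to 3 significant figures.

n(CO) = 53.50 / 28.01 = 1.910 mol
n(CO2) = (2/2) × 1.910 = 1.910 mol
V = nRT/P = 1.910 × 0.08314 × 531.15 / 5.25 = 16.07 L

16.1 L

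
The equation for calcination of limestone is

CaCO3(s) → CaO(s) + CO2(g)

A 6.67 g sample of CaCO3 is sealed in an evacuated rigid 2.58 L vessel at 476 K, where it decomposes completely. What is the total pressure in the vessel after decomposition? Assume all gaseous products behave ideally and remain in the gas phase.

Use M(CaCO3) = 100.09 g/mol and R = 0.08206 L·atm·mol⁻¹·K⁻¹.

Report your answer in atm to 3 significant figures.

n(CaCO3) = 6.67 / 100.09 = 0.06664 mol
n(gas produced) = (1/1) × 0.06664 = 0.06664 mol
P = nRT/V = 0.06664 × 0.08206 × 476 / 2.58 = 1.009 atm

1.01 atm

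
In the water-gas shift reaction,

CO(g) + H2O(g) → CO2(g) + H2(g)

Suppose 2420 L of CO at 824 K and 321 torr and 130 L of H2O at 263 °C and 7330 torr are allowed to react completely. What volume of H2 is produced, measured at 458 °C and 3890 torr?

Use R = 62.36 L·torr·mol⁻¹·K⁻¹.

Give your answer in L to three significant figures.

n(CO) = PV/RT = (321 × 2420) / (62.36 × 824) = 15.12 mol
n(H2O) = PV/RT = (7330 × 130) / (62.36 × 536.15) = 28.50 mol
For 15.12 mol CO, stoichiometry requires (1/1) × 15.12 = 15.12 mol H2O; 28.50 mol is available, so CO is limiting.
n(H2) = (1/1) × 15.12 = 15.12 mol
V(H2) = nRT/P = 15.12 × 62.36 × 731.15 / 3890 = 177.2 L

177 L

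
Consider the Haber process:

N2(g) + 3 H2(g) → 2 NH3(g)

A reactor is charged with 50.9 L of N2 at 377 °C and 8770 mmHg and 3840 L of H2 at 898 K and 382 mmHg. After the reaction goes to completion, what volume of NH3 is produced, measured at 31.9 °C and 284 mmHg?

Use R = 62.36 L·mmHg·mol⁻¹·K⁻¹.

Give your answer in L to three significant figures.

1170 L

n(N2) = PV/RT = (8770 × 50.9) / (62.36 × 650.15) = 11.01 mol
n(H2) = PV/RT = (382 × 3840) / (62.36 × 898) = 26.19 mol
For 11.01 mol N2, stoichiometry requires (3/1) × 11.01 = 33.03 mol H2; 26.19 mol is available, so H2 is limiting.
n(NH3) = (2/3) × 26.19 = 17.46 mol
V(NH3) = nRT/P = 17.46 × 62.36 × 305.05 / 284 = 1170 L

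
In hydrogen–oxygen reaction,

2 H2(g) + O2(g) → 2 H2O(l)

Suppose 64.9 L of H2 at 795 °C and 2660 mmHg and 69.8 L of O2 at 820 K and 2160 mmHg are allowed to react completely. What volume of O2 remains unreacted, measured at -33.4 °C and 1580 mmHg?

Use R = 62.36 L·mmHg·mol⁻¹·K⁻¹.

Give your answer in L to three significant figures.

n(H2) = PV/RT = (2660 × 64.9) / (62.36 × 1068.15) = 2.592 mol
n(O2) = PV/RT = (2160 × 69.8) / (62.36 × 820) = 2.948 mol
For 2.592 mol H2, stoichiometry requires (1/2) × 2.592 = 1.296 mol O2; 2.948 mol is available, so H2 is limiting.
n(O2) consumed = (1/2) × 2.592 = 1.296 mol; remaining = 2.948 − 1.296 = 1.652 mol
V(O2) = nRT/P = 1.652 × 62.36 × 239.75 / 1580 = 15.63 L

15.6 L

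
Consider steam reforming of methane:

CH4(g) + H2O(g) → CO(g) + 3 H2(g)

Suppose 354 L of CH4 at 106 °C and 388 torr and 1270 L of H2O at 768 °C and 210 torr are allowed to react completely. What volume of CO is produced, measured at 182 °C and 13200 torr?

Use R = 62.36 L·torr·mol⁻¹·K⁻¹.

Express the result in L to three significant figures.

n(CH4) = PV/RT = (388 × 354) / (62.36 × 379.15) = 5.809 mol
n(H2O) = PV/RT = (210 × 1270) / (62.36 × 1041.15) = 4.108 mol
For 5.809 mol CH4, stoichiometry requires (1/1) × 5.809 = 5.809 mol H2O; 4.108 mol is available, so H2O is limiting.
n(CO) = (1/1) × 4.108 = 4.108 mol
V(CO) = nRT/P = 4.108 × 62.36 × 455.15 / 13200 = 8.833 L

8.83 L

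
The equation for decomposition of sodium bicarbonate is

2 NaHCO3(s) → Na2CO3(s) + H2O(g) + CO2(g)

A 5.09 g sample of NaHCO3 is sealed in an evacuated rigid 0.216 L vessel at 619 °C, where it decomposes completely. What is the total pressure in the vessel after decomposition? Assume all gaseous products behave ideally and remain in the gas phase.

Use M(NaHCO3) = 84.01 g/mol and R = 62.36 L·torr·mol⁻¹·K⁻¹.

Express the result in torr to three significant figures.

15600 torr

n(NaHCO3) = 5.09 / 84.01 = 0.06059 mol
n(gas produced) = (2/2) × 0.06059 = 0.06059 mol
P = nRT/V = 0.06059 × 62.36 × 892.15 / 0.216 = 15610 torr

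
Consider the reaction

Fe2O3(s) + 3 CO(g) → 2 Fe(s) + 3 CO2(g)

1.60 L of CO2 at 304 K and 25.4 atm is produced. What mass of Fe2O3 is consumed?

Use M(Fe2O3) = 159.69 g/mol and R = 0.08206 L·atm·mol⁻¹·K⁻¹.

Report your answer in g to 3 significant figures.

86.7 g

n(CO2) = PV/RT = (25.4 × 1.60) / (0.08206 × 304) = 1.629 mol
n(Fe2O3) = (1/3) × 1.629 = 0.5430 mol
m(Fe2O3) = 0.5430 × 159.69 = 86.71 g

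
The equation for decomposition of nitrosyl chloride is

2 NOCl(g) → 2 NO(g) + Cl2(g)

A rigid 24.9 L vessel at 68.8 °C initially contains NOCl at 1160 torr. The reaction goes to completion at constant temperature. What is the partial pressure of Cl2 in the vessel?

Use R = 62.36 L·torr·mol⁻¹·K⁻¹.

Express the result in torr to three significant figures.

580 torr

n(NOCl)₀ = PV/RT = (1160 × 24.9) / (62.36 × 341.95) = 1.355 mol
n(Cl2) = (1/2) × 1.355 = 0.6775 mol
P(Cl2) = nRT/V = 0.6775 × 62.36 × 341.95 / 24.9 = 580.2 torr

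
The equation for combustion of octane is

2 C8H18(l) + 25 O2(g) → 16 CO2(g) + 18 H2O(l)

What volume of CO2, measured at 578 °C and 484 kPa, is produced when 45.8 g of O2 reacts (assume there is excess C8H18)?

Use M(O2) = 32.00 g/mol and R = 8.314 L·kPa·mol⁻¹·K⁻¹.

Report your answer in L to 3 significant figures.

n(O2) = 45.80 / 32.00 = 1.431 mol
n(CO2) = (16/25) × 1.431 = 0.9158 mol
V = nRT/P = 0.9158 × 8.314 × 851.15 / 484 = 13.39 L

13.4 L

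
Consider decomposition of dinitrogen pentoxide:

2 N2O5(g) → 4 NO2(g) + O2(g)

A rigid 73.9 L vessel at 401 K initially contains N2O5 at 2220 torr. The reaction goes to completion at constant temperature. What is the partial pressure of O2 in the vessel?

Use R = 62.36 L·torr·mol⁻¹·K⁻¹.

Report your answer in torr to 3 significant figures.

1110 torr

n(N2O5)₀ = PV/RT = (2220 × 73.9) / (62.36 × 401) = 6.561 mol
n(O2) = (1/2) × 6.561 = 3.280 mol
P(O2) = nRT/V = 3.280 × 62.36 × 401 / 73.9 = 1110 torr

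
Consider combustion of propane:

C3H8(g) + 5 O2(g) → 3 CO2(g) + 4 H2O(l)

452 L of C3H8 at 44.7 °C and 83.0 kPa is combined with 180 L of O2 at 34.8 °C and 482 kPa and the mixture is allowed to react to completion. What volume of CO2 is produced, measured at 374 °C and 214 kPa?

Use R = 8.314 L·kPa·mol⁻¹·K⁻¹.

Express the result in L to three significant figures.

n(C3H8) = PV/RT = (83.0 × 452) / (8.314 × 317.85) = 14.20 mol
n(O2) = PV/RT = (482 × 180) / (8.314 × 307.95) = 33.89 mol
For 14.20 mol C3H8, stoichiometry requires (5/1) × 14.20 = 71.00 mol O2; 33.89 mol is available, so O2 is limiting.
n(CO2) = (3/5) × 33.89 = 20.33 mol
V(CO2) = nRT/P = 20.33 × 8.314 × 647.15 / 214 = 511.1 L

511 L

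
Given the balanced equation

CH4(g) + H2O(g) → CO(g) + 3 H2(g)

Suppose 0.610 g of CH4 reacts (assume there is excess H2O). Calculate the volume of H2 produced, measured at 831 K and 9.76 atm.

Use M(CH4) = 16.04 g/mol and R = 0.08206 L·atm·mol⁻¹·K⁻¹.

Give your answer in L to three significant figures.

0.797 L

n(CH4) = 0.6100 / 16.04 = 0.03803 mol
n(H2) = (3/1) × 0.03803 = 0.1141 mol
V = nRT/P = 0.1141 × 0.08206 × 831 / 9.76 = 0.7972 L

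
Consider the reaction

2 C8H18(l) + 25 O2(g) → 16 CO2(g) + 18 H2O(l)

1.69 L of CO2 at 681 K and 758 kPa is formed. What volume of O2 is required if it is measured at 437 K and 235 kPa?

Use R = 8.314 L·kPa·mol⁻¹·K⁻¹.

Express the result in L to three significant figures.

n(CO2) = PV/RT = (758 × 1.69) / (8.314 × 681) = 0.2263 mol
n(O2) = (25/16) × 0.2263 = 0.3536 mol
V = nRT/P = 0.3536 × 8.314 × 437 / 235 = 5.467 L

5.47 L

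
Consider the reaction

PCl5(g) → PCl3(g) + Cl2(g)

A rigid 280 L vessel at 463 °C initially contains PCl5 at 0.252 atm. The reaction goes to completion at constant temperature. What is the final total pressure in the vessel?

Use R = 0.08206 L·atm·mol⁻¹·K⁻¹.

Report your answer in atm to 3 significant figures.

At constant T and V, P ∝ n(gas): 1 mol gas → 2 mol gas.
P_final = (2/1) × 0.252 = 0.5040 atm

0.504 atm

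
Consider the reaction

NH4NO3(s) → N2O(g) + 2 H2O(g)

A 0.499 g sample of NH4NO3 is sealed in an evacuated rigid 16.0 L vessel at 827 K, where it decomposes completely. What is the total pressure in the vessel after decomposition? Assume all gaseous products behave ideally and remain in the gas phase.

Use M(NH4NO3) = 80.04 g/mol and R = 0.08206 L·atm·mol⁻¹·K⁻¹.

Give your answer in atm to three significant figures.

n(NH4NO3) = 0.499 / 80.04 = 0.006234 mol
n(gas produced) = (3/1) × 0.006234 = 0.01870 mol
P = nRT/V = 0.01870 × 0.08206 × 827 / 16.0 = 0.07932 atm

0.0793 atm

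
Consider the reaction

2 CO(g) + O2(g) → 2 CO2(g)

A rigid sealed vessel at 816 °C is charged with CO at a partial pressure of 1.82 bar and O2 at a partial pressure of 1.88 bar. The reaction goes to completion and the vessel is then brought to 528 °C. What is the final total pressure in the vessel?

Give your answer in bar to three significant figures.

2.05 bar

At constant V, partial pressures at 816 °C are proportional to moles, so apply stoichiometry directly to pressures.
P(O2) required for 1.82 bar of CO = (1/2) × 1.82 = 0.9100 bar; available 1.88 bar, so CO is limiting.
P(O2) remaining = 1.88 − (1/2) × 1.82 = 0.9700 bar
P(gaseous products) = (2)/2 × 1.82 = 1.820 bar
P_total at 816 °C = 0.9700 + 1.820 = 2.790 bar
Scaling to 528 °C: P = 2.790 × 801.15/1089.15 = 2.052 bar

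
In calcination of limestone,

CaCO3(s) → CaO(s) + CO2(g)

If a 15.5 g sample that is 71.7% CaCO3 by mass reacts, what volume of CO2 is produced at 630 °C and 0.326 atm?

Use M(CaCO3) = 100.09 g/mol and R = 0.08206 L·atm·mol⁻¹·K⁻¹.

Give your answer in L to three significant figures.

mass of CaCO3 = 15.5 × 71.7/100 = 11.11 g
n(CaCO3) = 11.11 / 100.09 = 0.1110 mol
n(CO2) = (1/1) × 0.1110 = 0.1110 mol
V = nRT/P = 0.1110 × 0.08206 × 903.15 / 0.326 = 25.23 L

25.2 L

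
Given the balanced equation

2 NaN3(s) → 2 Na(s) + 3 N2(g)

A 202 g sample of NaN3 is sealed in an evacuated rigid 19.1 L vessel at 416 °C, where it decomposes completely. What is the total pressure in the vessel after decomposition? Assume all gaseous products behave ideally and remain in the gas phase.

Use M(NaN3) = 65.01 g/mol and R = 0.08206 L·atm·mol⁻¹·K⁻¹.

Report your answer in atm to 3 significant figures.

n(NaN3) = 202 / 65.01 = 3.107 mol
n(gas produced) = (3/2) × 3.107 = 4.661 mol
P = nRT/V = 4.661 × 0.08206 × 689.15 / 19.1 = 13.80 atm

13.8 atm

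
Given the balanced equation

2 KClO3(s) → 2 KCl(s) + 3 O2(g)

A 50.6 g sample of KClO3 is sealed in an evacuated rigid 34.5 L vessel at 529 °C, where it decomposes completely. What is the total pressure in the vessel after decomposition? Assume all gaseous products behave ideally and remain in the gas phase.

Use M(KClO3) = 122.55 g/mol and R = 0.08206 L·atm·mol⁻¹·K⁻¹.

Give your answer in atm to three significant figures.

n(KClO3) = 50.6 / 122.55 = 0.4129 mol
n(gas produced) = (3/2) × 0.4129 = 0.6193 mol
P = nRT/V = 0.6193 × 0.08206 × 802.15 / 34.5 = 1.182 atm

1.18 atm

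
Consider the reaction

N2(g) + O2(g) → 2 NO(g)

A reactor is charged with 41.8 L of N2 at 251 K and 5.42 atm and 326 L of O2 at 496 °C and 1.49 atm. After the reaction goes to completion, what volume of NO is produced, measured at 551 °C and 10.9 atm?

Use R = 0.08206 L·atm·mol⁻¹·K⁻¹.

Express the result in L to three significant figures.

n(N2) = PV/RT = (5.42 × 41.8) / (0.08206 × 251) = 11.00 mol
n(O2) = PV/RT = (1.49 × 326) / (0.08206 × 769.15) = 7.696 mol
For 11.00 mol N2, stoichiometry requires (1/1) × 11.00 = 11.00 mol O2; 7.696 mol is available, so O2 is limiting.
n(NO) = (2/1) × 7.696 = 15.39 mol
V(NO) = nRT/P = 15.39 × 0.08206 × 824.15 / 10.9 = 95.49 L

95.5 L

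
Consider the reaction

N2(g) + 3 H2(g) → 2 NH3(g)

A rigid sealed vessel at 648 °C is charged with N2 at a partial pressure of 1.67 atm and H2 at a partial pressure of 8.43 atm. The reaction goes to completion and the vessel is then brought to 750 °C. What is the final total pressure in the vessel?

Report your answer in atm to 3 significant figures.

At constant V, partial pressures at 648 °C are proportional to moles, so apply stoichiometry directly to pressures.
P(H2) required for 1.67 atm of N2 = (3/1) × 1.67 = 5.010 atm; available 8.43 atm, so N2 is limiting.
P(H2) remaining = 8.43 − (3/1) × 1.67 = 3.420 atm
P(gaseous products) = (2)/1 × 1.67 = 3.340 atm
P_total at 648 °C = 3.420 + 3.340 = 6.760 atm
Scaling to 750 °C: P = 6.760 × 1023.15/921.15 = 7.509 atm

7.51 atm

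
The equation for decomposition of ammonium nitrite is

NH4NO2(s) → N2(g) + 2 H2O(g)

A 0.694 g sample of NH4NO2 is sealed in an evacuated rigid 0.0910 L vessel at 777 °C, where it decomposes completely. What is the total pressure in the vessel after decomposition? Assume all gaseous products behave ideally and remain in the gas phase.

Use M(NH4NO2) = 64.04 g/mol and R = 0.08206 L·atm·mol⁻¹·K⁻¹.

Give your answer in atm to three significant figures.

30.8 atm

n(NH4NO2) = 0.694 / 64.04 = 0.01084 mol
n(gas produced) = (3/1) × 0.01084 = 0.03252 mol
P = nRT/V = 0.03252 × 0.08206 × 1050.15 / 0.0910 = 30.80 atm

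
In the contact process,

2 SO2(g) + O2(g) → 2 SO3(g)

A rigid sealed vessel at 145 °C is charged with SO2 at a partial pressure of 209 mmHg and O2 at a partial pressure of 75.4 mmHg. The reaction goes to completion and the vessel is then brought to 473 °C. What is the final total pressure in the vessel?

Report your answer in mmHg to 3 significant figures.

With V and T fixed, P_i ∝ n_i, so the mole ratios apply directly to partial pressures at 145 °C.
P(O2) required for 209 mmHg of SO2 = (1/2) × 209 = 104.5 mmHg; available 75.4 mmHg, so O2 is limiting.
P(SO2) remaining = 209 − (2/1) × 75.4 = 58.20 mmHg
P(gaseous products) = (2)/1 × 75.4 = 150.8 mmHg
P_total at 145 °C = 58.20 + 150.8 = 209.0 mmHg
Scaling to 473 °C: P = 209.0 × 746.15/418.15 = 372.9 mmHg

373 mmHg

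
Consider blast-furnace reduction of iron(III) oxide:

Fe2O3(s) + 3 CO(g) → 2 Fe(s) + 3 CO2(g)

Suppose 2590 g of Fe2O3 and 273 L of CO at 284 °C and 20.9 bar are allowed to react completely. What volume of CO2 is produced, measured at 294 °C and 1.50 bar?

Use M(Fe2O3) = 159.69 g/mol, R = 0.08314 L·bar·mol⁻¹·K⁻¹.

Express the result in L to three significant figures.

n(Fe2O3) = 2590 / 159.69 = 16.22 mol
n(CO) = PV/RT = (20.9 × 273) / (0.08314 × 557.15) = 123.2 mol
For 16.22 mol Fe2O3, stoichiometry requires (3/1) × 16.22 = 48.66 mol CO; 123.2 mol is available, so Fe2O3 is limiting.
n(CO2) = (3/1) × 16.22 = 48.66 mol
V(CO2) = nRT/P = 48.66 × 0.08314 × 567.15 / 1.50 = 1530 L

1530 L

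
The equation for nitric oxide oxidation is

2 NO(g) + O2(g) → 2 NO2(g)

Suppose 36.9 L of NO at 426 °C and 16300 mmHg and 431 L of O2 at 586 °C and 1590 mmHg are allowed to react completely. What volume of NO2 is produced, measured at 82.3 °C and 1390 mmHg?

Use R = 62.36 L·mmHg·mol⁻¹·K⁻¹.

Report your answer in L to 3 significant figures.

220 L

n(NO) = PV/RT = (16300 × 36.9) / (62.36 × 699.15) = 13.80 mol
n(O2) = PV/RT = (1590 × 431) / (62.36 × 859.15) = 12.79 mol
For 13.80 mol NO, stoichiometry requires (1/2) × 13.80 = 6.900 mol O2; 12.79 mol is available, so NO is limiting.
n(NO2) = (2/2) × 13.80 = 13.80 mol
V(NO2) = nRT/P = 13.80 × 62.36 × 355.45 / 1390 = 220.1 L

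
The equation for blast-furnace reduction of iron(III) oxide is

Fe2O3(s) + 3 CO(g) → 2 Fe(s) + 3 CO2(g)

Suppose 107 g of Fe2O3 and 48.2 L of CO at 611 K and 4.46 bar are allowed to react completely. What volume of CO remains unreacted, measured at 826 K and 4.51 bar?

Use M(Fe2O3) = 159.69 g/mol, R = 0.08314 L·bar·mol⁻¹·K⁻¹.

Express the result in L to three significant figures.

33.8 L

n(Fe2O3) = 107 / 159.69 = 0.6700 mol
n(CO) = PV/RT = (4.46 × 48.2) / (0.08314 × 611) = 4.232 mol
For 0.6700 mol Fe2O3, stoichiometry requires (3/1) × 0.6700 = 2.010 mol CO; 4.232 mol is available, so Fe2O3 is limiting.
n(CO) consumed = (3/1) × 0.6700 = 2.010 mol; remaining = 4.232 − 2.010 = 2.222 mol
V(CO) = nRT/P = 2.222 × 0.08314 × 826 / 4.51 = 33.83 L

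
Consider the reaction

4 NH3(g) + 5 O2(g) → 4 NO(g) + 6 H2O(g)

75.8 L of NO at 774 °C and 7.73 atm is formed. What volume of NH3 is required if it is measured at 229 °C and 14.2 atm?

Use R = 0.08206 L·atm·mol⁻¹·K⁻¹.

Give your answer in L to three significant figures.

n(NO) = PV/RT = (7.73 × 75.8) / (0.08206 × 1047.15) = 6.819 mol
n(NH3) = (4/4) × 6.819 = 6.819 mol
V = nRT/P = 6.819 × 0.08206 × 502.15 / 14.2 = 19.79 L

19.8 L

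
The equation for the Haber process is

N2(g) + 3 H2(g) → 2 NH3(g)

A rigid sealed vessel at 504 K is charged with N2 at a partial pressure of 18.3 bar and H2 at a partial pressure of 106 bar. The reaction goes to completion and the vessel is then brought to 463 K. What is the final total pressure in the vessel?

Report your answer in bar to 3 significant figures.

80.6 bar

Because the vessel is rigid and T is held at 504 K, work the stoichiometry in partial pressures (P_i = n_iRT/V).
P(H2) required for 18.3 bar of N2 = (3/1) × 18.3 = 54.90 bar; available 106 bar, so N2 is limiting.
P(H2) remaining = 106 − (3/1) × 18.3 = 51.10 bar
P(gaseous products) = (2)/1 × 18.3 = 36.60 bar
P_total at 504 K = 51.10 + 36.60 = 87.70 bar
Scaling to 463 K: P = 87.70 × 463/504 = 80.57 bar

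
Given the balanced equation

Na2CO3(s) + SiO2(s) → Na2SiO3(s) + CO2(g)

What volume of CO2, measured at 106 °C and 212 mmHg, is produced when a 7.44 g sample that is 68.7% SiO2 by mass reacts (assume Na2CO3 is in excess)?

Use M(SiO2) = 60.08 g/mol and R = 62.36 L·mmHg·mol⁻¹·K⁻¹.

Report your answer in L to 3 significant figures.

9.49 L

mass of SiO2 = 7.44 × 68.7/100 = 5.111 g
n(SiO2) = 5.111 / 60.08 = 0.08507 mol
n(CO2) = (1/1) × 0.08507 = 0.08507 mol
V = nRT/P = 0.08507 × 62.36 × 379.15 / 212 = 9.488 L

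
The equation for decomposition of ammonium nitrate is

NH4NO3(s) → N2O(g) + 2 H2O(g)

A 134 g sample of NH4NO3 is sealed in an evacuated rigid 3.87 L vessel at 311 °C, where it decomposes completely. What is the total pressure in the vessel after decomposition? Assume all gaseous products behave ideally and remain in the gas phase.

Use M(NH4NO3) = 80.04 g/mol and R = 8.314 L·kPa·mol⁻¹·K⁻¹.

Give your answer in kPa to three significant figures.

n(NH4NO3) = 134 / 80.04 = 1.674 mol
n(gas produced) = (3/1) × 1.674 = 5.022 mol
P = nRT/V = 5.022 × 8.314 × 584.15 / 3.87 = 6302 kPa

6300 kPa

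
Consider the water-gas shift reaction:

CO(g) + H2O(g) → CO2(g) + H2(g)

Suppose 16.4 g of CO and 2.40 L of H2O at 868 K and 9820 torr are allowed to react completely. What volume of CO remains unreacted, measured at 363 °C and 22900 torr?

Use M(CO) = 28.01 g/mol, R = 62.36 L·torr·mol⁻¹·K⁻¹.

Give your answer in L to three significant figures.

n(CO) = 16.4 / 28.01 = 0.5855 mol
n(H2O) = PV/RT = (9820 × 2.40) / (62.36 × 868) = 0.4354 mol
For 0.5855 mol CO, stoichiometry requires (1/1) × 0.5855 = 0.5855 mol H2O; 0.4354 mol is available, so H2O is limiting.
n(CO) consumed = (1/1) × 0.4354 = 0.4354 mol; remaining = 0.5855 − 0.4354 = 0.1501 mol
V(CO) = nRT/P = 0.1501 × 62.36 × 636.15 / 22900 = 0.2600 L

0.260 L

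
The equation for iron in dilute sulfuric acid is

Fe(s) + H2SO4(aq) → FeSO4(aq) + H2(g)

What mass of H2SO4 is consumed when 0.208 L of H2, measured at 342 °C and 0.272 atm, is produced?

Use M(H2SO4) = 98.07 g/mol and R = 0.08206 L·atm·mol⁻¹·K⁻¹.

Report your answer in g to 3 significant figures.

0.110 g

n(H2) = PV/RT = (0.272 × 0.208) / (0.08206 × 615.15) = 0.001121 mol
n(H2SO4) = (1/1) × 0.001121 = 0.001121 mol
m(H2SO4) = 0.001121 × 98.07 = 0.1099 g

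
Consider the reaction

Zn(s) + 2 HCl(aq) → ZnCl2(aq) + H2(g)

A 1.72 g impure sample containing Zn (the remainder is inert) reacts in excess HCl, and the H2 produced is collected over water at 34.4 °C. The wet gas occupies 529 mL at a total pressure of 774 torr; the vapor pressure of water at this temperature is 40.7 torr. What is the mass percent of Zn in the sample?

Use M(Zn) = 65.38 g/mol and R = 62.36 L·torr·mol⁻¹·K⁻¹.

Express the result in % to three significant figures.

P(H2) = 774 − 40.7 = 733.3 torr
n(H2) = PV/RT = (733.3 × 0.5290) / (62.36 × 307.55) = 0.02023 mol
n(Zn) = (1/1) × 0.02023 = 0.02023 mol
m(Zn) = 0.02023 × 65.38 = 1.323 g
%Zn = 1.323 / 1.72 × 100 = 76.92%

76.9 %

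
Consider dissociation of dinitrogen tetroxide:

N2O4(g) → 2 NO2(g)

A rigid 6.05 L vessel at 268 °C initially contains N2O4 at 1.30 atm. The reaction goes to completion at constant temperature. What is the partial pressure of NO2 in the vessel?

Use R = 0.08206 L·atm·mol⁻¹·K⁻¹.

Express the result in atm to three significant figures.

2.60 atm

n(N2O4)₀ = PV/RT = (1.30 × 6.05) / (0.08206 × 541.15) = 0.1771 mol
n(NO2) = (2/1) × 0.1771 = 0.3542 mol
P(NO2) = nRT/V = 0.3542 × 0.08206 × 541.15 / 6.05 = 2.600 atm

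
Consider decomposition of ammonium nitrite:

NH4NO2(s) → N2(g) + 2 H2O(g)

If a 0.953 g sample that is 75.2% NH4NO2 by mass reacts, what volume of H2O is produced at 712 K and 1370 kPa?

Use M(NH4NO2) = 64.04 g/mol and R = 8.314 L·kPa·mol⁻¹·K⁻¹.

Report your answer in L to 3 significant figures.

mass of NH4NO2 = 0.953 × 75.2/100 = 0.7167 g
n(NH4NO2) = 0.7167 / 64.04 = 0.01119 mol
n(H2O) = (2/1) × 0.01119 = 0.02238 mol
V = nRT/P = 0.02238 × 8.314 × 712 / 1370 = 0.09670 L

0.0967 L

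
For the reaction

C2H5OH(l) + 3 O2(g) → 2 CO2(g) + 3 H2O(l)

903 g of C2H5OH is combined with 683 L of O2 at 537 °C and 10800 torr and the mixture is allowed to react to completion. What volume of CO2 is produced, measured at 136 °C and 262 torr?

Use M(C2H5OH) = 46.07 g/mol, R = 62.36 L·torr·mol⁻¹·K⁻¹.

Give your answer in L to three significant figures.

3820 L

n(C2H5OH) = 903 / 46.07 = 19.60 mol
n(O2) = PV/RT = (10800 × 683) / (62.36 × 810.15) = 146.0 mol
For 19.60 mol C2H5OH, stoichiometry requires (3/1) × 19.60 = 58.80 mol O2; 146.0 mol is available, so C2H5OH is limiting.
n(CO2) = (2/1) × 19.60 = 39.20 mol
V(CO2) = nRT/P = 39.20 × 62.36 × 409.15 / 262 = 3817 L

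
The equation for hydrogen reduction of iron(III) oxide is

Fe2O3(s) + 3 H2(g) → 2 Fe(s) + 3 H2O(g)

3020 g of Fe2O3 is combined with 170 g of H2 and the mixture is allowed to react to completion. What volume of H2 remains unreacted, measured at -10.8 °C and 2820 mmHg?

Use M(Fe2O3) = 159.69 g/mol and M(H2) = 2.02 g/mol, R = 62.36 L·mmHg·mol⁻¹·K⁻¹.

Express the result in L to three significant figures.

n(Fe2O3) = 3020 / 159.69 = 18.91 mol
n(H2) = 170 / 2.02 = 84.16 mol
For 18.91 mol Fe2O3, stoichiometry requires (3/1) × 18.91 = 56.73 mol H2; 84.16 mol is available, so Fe2O3 is limiting.
n(H2) consumed = (3/1) × 18.91 = 56.73 mol; remaining = 84.16 − 56.73 = 27.43 mol
V(H2) = nRT/P = 27.43 × 62.36 × 262.35 / 2820 = 159.1 L

159 L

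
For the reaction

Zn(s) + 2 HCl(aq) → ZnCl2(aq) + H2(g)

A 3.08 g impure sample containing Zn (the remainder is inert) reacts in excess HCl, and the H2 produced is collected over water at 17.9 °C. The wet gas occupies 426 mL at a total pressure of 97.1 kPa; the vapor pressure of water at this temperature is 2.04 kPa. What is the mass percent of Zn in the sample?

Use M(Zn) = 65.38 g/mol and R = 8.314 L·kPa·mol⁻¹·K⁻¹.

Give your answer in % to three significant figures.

P(H2) = 97.1 − 2.04 = 95.06 kPa
n(H2) = PV/RT = (95.06 × 0.4260) / (8.314 × 291.05) = 0.01674 mol
n(Zn) = (1/1) × 0.01674 = 0.01674 mol
m(Zn) = 0.01674 × 65.38 = 1.094 g
%Zn = 1.094 / 3.08 × 100 = 35.52%

35.5 %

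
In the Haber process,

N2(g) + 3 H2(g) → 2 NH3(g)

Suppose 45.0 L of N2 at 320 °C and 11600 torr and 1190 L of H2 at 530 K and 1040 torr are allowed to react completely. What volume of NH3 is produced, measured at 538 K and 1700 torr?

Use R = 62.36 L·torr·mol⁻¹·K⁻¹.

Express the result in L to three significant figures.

n(N2) = PV/RT = (11600 × 45.0) / (62.36 × 593.15) = 14.11 mol
n(H2) = PV/RT = (1040 × 1190) / (62.36 × 530) = 37.45 mol
For 14.11 mol N2, stoichiometry requires (3/1) × 14.11 = 42.33 mol H2; 37.45 mol is available, so H2 is limiting.
n(NH3) = (2/3) × 37.45 = 24.97 mol
V(NH3) = nRT/P = 24.97 × 62.36 × 538 / 1700 = 492.8 L

493 L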